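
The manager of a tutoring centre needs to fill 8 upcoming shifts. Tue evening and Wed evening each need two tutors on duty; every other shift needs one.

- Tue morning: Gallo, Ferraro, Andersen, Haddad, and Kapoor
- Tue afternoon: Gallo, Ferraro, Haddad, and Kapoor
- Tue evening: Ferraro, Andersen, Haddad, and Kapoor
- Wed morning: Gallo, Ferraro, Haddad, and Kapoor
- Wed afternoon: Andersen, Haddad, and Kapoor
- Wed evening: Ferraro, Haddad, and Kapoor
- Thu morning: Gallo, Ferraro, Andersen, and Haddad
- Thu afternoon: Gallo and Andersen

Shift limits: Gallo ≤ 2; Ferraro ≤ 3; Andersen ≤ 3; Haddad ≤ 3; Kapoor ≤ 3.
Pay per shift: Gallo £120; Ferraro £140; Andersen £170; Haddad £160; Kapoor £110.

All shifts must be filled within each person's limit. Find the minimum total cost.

Picking the cheapest available tutor for each shift independently would cost £1180, but that ignores the shift limits.
An optimal schedule: Tue morning→Haddad, Tue afternoon→Kapoor, Tue evening→Ferraro+Haddad, Wed morning→Gallo, Wed afternoon→Kapoor, Wed evening→Kapoor+Ferraro, Thu morning→Ferraro, Thu afternoon→Gallo.
Total: 160 + 110 + 140 + 160 + 120 + 110 + 110 + 140 + 140 + 120 = £1310.

£1310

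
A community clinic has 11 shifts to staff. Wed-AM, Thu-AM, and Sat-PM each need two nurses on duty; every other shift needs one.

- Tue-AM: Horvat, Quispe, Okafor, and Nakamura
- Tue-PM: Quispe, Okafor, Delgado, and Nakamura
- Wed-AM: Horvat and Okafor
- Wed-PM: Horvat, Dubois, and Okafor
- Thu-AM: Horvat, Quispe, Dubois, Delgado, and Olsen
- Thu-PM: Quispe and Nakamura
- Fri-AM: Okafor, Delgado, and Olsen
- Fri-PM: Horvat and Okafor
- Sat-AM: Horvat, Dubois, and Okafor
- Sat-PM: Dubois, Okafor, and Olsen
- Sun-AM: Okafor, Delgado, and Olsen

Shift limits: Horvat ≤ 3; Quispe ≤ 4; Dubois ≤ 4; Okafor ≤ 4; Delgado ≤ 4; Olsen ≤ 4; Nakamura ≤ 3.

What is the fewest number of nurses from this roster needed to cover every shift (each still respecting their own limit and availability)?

4

14 slots to fill and no one can take more than 4, so at least ⌈14/4⌉ = 4 nurses are needed.
Horvat, Quispe, Dubois, and Okafor alone can cover everything: Tue-AM→Horvat, Tue-PM→Quispe, Wed-AM→Horvat+Okafor, Wed-PM→Dubois, Thu-AM→Quispe+Dubois, Thu-PM→Quispe, Fri-AM→Okafor, Fri-PM→Horvat, Sat-AM→Dubois, Sat-PM→Dubois+Okafor, Sun-AM→Okafor.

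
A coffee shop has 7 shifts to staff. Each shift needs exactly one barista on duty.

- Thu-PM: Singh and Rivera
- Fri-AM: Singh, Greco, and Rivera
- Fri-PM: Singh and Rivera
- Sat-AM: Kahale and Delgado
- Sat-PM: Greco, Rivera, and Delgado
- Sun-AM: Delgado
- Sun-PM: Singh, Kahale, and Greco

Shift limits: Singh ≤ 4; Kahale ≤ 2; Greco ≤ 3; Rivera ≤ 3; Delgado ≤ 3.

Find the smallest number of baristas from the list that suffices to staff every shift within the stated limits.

7 slots to fill and no one can take more than 4, so at least ⌈7/4⌉ = 2 baristas are needed.
Singh and Delgado alone can cover everything: Thu-PM→Singh, Fri-AM→Singh, Fri-PM→Singh, Sat-AM→Delgado, Sat-PM→Delgado, Sun-AM→Delgado, Sun-PM→Singh.

2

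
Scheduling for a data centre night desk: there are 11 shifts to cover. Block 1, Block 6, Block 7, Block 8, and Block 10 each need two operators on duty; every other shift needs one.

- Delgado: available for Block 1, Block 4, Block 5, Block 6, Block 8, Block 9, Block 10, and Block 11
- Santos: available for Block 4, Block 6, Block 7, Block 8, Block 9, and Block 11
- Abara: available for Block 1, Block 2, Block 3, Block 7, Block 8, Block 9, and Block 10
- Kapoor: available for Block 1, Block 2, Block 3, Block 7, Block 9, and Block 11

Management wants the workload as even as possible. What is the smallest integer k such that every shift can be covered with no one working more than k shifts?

With 4 operators and 16 worker-slots to fill, someone must work at least ⌈16/4⌉ = 4 shifts, so k ≥ 4.
k = 4 works: Block 1→Delgado+Kapoor, Block 2→Abara, Block 3→Abara, Block 4→Santos, Block 5→Delgado, Block 6→Delgado+Santos, Block 7→Santos+Kapoor, Block 8→Santos+Abara, Block 9→Kapoor, Block 10→Delgado+Abara, Block 11→Kapoor.
Loads: Delgado 4, Santos 4, Abara 4, Kapoor 4 — all ≤ 4.

4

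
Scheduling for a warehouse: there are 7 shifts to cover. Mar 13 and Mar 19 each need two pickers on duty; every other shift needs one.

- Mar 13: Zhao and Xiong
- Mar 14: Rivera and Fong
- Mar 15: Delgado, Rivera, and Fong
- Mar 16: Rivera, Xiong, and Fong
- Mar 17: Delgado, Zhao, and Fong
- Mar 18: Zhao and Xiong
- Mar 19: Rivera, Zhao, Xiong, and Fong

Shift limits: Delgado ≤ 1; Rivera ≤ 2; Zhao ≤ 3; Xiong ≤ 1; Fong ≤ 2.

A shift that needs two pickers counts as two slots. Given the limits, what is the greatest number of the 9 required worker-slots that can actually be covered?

Total capacity across all pickers is 1+2+3+1+2 = 9, and 9 slots are needed, so at most 9 can be filled.
An assignment achieving 9: Mar 13→Zhao+Xiong, Mar 14→Rivera, Mar 15→Delgado, Mar 16→Rivera, Mar 17→Fong, Mar 18→Zhao, Mar 19→Zhao+Fong.
Loads: Delgado 1/1, Rivera 2/2, Zhao 3/3, Xiong 1/1, Fong 2/2.

9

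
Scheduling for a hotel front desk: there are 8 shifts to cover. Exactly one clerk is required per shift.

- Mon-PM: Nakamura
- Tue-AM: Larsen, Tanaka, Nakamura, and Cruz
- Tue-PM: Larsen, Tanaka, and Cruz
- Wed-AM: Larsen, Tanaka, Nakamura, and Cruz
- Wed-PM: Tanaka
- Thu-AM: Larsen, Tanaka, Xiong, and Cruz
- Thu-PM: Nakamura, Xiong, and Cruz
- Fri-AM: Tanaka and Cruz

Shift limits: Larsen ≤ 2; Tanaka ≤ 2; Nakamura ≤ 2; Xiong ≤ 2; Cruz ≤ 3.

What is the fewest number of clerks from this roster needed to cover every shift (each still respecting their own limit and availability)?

4

8 slots to fill and no one can take more than 3, so at least ⌈8/3⌉ = 3 clerks are needed.
Any 3 clerks together have capacity at most 3+2+2 = 7 < 8 slots, so 3 can never suffice.
Larsen, Tanaka, Nakamura, and Xiong alone can cover everything: Mon-PM→Nakamura, Tue-AM→Larsen, Tue-PM→Larsen, Wed-AM→Nakamura, Wed-PM→Tanaka, Thu-AM→Xiong, Thu-PM→Xiong, Fri-AM→Tanaka.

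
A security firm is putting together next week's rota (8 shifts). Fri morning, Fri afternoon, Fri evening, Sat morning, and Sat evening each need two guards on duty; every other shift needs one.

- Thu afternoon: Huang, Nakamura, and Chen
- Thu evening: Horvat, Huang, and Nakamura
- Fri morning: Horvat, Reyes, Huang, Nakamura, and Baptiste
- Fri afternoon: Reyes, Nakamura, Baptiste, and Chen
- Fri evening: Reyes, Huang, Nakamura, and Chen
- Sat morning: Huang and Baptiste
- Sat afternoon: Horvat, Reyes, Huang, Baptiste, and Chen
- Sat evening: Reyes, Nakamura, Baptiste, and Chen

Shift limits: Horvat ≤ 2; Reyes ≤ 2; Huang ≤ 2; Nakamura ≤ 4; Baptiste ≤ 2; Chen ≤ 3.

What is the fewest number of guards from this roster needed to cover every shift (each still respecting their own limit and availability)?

13 slots to fill and no one can take more than 4, so at least ⌈13/4⌉ = 4 guards are needed.
Any 4 guards together have capacity at most 4+3+2+2 = 11 < 13 slots, so 4 can never suffice.
Horvat, Huang, Nakamura, Baptiste, and Chen alone can cover everything: Thu afternoon→Huang, Thu evening→Horvat, Fri morning→Horvat+Nakamura, Fri afternoon→Nakamura+Baptiste, Fri evening→Nakamura+Chen, Sat morning→Huang+Baptiste, Sat afternoon→Chen, Sat evening→Nakamura+Chen.

5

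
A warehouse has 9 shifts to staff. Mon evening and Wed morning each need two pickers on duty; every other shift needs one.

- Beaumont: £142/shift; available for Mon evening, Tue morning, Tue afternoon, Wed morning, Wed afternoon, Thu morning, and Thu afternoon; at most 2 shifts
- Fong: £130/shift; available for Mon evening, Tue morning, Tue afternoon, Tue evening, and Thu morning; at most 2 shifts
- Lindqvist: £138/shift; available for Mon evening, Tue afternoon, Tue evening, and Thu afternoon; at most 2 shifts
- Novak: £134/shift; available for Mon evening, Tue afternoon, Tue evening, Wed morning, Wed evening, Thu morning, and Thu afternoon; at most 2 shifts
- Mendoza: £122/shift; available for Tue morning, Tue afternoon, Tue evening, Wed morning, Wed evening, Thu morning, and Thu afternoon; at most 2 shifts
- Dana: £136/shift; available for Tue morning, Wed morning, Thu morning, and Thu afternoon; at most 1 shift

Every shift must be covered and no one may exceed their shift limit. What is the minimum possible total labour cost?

£1468

Wed afternoon can only be covered by Beaumont, so that assignment is forced.
Picking the cheapest available picker for each shift independently would cost £1394, but that ignores the shift limits.
An optimal schedule: Mon evening→Lindqvist+Novak, Tue morning→Beaumont, Tue afternoon→Fong, Tue evening→Fong, Wed morning→Mendoza+Dana, Wed afternoon→Beaumont, Wed evening→Novak, Thu morning→Mendoza, Thu afternoon→Lindqvist.
Total: 138 + 134 + 142 + 130 + 130 + 122 + 136 + 142 + 134 + 122 + 138 = £1468.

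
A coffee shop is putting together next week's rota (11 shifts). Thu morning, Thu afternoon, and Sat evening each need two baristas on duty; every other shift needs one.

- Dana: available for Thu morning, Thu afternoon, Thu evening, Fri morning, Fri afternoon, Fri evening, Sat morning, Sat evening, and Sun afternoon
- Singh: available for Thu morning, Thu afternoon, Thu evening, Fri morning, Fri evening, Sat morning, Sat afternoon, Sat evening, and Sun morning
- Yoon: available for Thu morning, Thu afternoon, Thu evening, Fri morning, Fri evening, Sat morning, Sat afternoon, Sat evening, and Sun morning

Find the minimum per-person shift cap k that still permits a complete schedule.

5

With 3 baristas and 14 worker-slots to fill, someone must work at least ⌈14/3⌉ = 5 shifts, so k ≥ 5.
k = 5 works: Thu morning→Dana+Singh, Thu afternoon→Dana+Singh, Thu evening→Dana, Fri morning→Yoon, Fri afternoon→Dana, Fri evening→Yoon, Sat morning→Yoon, Sat afternoon→Singh, Sat evening→Singh+Yoon, Sun morning→Singh, Sun afternoon→Dana.
Loads: Dana 5, Singh 5, Yoon 4 — all ≤ 5.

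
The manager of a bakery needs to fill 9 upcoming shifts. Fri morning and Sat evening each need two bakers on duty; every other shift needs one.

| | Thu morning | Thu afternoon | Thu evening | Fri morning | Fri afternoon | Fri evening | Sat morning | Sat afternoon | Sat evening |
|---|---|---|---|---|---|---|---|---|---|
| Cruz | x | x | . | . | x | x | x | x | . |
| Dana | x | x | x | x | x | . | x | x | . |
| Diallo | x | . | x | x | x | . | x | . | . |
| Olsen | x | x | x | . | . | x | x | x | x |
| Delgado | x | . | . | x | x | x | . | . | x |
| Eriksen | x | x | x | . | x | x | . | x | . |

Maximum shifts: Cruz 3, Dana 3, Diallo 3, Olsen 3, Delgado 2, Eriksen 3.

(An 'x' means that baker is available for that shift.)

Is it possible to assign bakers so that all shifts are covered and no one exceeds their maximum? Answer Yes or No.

Yes

Sat evening can only be covered by Olsen and Delgado, so that assignment is forced.
One valid schedule: Thu morning→Diallo, Thu afternoon→Cruz, Thu evening→Dana, Fri morning→Dana+Diallo, Fri afternoon→Diallo, Fri evening→Cruz, Sat morning→Cruz, Sat afternoon→Dana, Sat evening→Olsen+Delgado.
Loads: Cruz 3/3, Dana 3/3, Diallo 3/3, Olsen 1/3, Delgado 1/2, Eriksen 0/3 — all within limits.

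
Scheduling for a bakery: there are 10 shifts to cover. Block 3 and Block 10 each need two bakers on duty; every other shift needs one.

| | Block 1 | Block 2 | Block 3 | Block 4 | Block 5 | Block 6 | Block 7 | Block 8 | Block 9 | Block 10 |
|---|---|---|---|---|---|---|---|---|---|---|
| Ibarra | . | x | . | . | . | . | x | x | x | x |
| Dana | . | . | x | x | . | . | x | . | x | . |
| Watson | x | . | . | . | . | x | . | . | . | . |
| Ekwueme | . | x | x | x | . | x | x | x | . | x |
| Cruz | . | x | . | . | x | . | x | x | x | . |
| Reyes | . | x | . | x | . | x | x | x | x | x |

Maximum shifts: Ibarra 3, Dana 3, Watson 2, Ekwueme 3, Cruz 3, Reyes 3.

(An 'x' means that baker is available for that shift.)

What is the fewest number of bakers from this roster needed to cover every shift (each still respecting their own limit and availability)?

5

12 slots to fill and no one can take more than 3, so at least ⌈12/3⌉ = 4 bakers are needed.
Shifts {Block 1, Block 3, Block 5, Block 10} need 6 slots, but among the bakers available for them (Ibarra, Dana, Watson, Ekwueme, Cruz, and Reyes) any 4 together supply at most 5. So 4 bakers are not enough.
Ibarra, Dana, Watson, Ekwueme, and Cruz alone can cover everything: Block 1→Watson, Block 2→Ibarra, Block 3→Dana+Ekwueme, Block 4→Dana, Block 5→Cruz, Block 6→Watson, Block 7→Ekwueme, Block 8→Ibarra, Block 9→Dana, Block 10→Ibarra+Ekwueme.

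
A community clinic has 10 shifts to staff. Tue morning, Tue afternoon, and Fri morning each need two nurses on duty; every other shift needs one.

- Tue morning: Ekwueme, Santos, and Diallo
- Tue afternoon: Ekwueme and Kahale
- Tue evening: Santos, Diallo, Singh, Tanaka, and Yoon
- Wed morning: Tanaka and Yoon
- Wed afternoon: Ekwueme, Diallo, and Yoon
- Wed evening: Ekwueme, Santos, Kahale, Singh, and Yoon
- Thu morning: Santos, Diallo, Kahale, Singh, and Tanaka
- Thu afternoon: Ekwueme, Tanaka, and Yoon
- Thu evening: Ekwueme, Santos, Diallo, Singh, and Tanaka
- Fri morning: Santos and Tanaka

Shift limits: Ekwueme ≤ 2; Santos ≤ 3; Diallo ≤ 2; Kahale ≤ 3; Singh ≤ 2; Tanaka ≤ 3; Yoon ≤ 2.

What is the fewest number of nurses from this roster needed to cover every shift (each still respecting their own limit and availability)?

13 slots to fill and no one can take more than 3, so at least ⌈13/3⌉ = 5 nurses are needed.
Ekwueme, Santos, Diallo, Kahale, and Tanaka alone can cover everything: Tue morning→Santos+Diallo, Tue afternoon→Ekwueme+Kahale, Tue evening→Santos, Wed morning→Tanaka, Wed afternoon→Ekwueme, Wed evening→Kahale, Thu morning→Kahale, Thu afternoon→Tanaka, Thu evening→Diallo, Fri morning→Santos+Tanaka.

5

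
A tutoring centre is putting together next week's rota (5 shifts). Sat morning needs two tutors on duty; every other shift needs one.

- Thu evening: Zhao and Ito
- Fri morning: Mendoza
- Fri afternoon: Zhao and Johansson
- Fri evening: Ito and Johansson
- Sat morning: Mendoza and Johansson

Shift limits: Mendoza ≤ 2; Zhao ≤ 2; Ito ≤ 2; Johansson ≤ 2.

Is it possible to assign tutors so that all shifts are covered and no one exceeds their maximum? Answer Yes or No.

Fri morning can only be covered by Mendoza, so that assignment is forced.
Sat morning can only be covered by Mendoza and Johansson, so that assignment is forced.
One valid schedule: Thu evening→Zhao, Fri morning→Mendoza, Fri afternoon→Zhao, Fri evening→Ito, Sat morning→Mendoza+Johansson.
Loads: Mendoza 2/2, Zhao 2/2, Ito 1/2, Johansson 1/2 — all within limits.

Yes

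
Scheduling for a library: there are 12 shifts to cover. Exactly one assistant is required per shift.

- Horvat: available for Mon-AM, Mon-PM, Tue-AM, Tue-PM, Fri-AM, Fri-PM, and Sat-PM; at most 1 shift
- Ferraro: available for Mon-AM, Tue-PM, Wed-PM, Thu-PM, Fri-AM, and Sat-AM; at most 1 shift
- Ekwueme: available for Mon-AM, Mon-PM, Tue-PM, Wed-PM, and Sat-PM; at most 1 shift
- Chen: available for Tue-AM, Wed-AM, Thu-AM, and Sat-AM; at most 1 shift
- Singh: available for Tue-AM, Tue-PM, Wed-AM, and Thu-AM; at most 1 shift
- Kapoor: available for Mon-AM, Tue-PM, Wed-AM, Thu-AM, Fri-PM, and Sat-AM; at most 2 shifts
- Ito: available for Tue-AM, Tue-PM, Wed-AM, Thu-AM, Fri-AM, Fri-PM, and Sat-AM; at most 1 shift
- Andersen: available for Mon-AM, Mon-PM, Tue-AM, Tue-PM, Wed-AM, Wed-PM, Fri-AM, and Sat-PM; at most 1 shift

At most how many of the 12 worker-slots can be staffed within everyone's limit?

9

Total capacity across all assistants is 1+1+1+1+1+2+1+1 = 9, and 12 slots are needed, so at most 9 can be filled.
An assignment achieving 9: Mon-PM→Horvat, Tue-AM→Singh, Wed-PM→Ekwueme, Thu-AM→Chen, Thu-PM→Ferraro, Fri-AM→Ito, Fri-PM→Kapoor, Sat-AM→Kapoor, Sat-PM→Andersen.
Loads: Horvat 1/1, Ferraro 1/1, Ekwueme 1/1, Chen 1/1, Singh 1/1, Kapoor 2/2, Ito 1/1, Andersen 1/1.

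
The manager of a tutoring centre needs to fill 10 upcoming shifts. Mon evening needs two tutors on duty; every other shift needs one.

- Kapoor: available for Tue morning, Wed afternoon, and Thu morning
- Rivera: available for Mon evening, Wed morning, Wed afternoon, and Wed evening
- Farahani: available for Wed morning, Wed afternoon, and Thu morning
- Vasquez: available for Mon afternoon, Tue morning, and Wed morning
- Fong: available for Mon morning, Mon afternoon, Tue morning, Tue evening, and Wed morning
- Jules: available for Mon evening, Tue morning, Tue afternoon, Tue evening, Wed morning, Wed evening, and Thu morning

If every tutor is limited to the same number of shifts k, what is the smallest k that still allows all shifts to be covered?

With 6 tutors and 11 worker-slots to fill, someone must work at least ⌈11/6⌉ = 2 shifts, so k ≥ 2.
k = 2 works: Mon morning→Fong, Mon afternoon→Vasquez, Mon evening→Rivera+Jules, Tue morning→Vasquez, Tue afternoon→Jules, Tue evening→Fong, Wed morning→Farahani, Wed afternoon→Kapoor, Wed evening→Rivera, Thu morning→Kapoor.
Loads: Kapoor 2, Rivera 2, Farahani 1, Vasquez 2, Fong 2, Jules 2 — all ≤ 2.

2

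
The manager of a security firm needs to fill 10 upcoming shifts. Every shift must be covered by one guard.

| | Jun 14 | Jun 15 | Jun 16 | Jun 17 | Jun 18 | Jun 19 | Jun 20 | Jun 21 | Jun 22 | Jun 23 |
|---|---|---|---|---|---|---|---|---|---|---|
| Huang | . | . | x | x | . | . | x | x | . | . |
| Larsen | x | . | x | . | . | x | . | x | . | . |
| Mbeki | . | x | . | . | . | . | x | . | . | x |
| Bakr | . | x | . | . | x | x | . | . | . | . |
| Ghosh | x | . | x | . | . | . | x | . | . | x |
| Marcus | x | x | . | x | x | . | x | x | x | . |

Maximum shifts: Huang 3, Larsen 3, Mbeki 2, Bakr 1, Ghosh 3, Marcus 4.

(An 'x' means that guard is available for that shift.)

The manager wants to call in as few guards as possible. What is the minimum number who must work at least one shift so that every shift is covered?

3

10 slots to fill and no one can take more than 4, so at least ⌈10/4⌉ = 3 guards are needed.
Larsen, Ghosh, and Marcus alone can cover everything: Jun 14→Ghosh, Jun 15→Marcus, Jun 16→Larsen, Jun 17→Marcus, Jun 18→Marcus, Jun 19→Larsen, Jun 20→Ghosh, Jun 21→Larsen, Jun 22→Marcus, Jun 23→Ghosh.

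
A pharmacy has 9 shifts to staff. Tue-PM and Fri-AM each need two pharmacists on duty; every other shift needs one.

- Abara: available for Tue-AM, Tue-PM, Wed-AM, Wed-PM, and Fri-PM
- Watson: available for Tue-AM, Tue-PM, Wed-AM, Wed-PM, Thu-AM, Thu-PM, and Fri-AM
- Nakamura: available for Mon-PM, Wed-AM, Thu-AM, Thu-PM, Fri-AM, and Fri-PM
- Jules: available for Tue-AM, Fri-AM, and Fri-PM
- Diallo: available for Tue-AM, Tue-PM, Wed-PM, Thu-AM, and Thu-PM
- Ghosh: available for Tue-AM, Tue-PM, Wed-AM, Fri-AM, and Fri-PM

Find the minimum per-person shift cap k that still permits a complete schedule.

2

With 6 pharmacists and 11 worker-slots to fill, someone must work at least ⌈11/6⌉ = 2 shifts, so k ≥ 2.
k = 2 works: Mon-PM→Nakamura, Tue-AM→Jules, Tue-PM→Diallo+Ghosh, Wed-AM→Abara, Wed-PM→Abara, Thu-AM→Watson, Thu-PM→Watson, Fri-AM→Jules+Ghosh, Fri-PM→Nakamura.
Loads: Abara 2, Watson 2, Nakamura 2, Jules 2, Diallo 1, Ghosh 2 — all ≤ 2.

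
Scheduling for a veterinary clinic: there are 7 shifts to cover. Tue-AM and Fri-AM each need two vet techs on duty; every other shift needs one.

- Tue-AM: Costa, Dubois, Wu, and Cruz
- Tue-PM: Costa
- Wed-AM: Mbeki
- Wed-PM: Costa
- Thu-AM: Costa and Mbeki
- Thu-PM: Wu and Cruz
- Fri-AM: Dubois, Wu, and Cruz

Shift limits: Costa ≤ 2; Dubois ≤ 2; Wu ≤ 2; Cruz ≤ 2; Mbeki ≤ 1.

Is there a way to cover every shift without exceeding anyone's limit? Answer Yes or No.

Total capacity is 9 and 9 slots are needed, so capacity alone doesn't rule it out.
Shifts {Tue-PM, Wed-AM, Wed-PM, Thu-AM} need 4 worker-slots in total, but the vet techs available for any of those shifts (Costa and Mbeki) can supply at most 3 among them. So no valid schedule exists.

No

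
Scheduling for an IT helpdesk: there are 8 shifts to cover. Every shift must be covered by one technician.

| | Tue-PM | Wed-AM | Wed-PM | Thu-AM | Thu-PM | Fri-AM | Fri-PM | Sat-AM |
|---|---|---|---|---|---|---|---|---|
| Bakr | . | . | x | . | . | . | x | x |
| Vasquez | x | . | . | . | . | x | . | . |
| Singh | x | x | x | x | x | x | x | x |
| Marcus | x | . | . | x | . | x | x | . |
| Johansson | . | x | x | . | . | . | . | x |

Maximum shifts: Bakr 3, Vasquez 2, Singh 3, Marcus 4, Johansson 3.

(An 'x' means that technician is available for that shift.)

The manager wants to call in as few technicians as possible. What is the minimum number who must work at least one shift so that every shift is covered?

8 slots to fill and no one can take more than 4, so at least ⌈8/4⌉ = 2 technicians are needed.
Any 2 technicians together have capacity at most 4+3 = 7 < 8 slots, so 2 can never suffice.
Bakr, Vasquez, and Singh alone can cover everything: Tue-PM→Vasquez, Wed-AM→Singh, Wed-PM→Bakr, Thu-AM→Singh, Thu-PM→Singh, Fri-AM→Vasquez, Fri-PM→Bakr, Sat-AM→Bakr.

3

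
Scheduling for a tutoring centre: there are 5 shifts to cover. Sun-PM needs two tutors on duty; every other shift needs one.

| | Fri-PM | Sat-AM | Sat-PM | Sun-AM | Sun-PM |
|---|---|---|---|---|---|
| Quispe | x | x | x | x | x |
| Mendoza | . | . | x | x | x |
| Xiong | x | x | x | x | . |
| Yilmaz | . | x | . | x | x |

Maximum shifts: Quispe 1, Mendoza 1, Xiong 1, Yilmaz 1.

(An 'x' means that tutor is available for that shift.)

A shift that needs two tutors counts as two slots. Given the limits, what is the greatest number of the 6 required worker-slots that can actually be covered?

4

Total capacity across all tutors is 1+1+1+1 = 4, and 6 slots are needed, so at most 4 can be filled.
An assignment achieving 4: Fri-PM→Quispe, Sat-AM→Xiong, Sat-PM→Mendoza, Sun-PM→Yilmaz.
Loads: Quispe 1/1, Mendoza 1/1, Xiong 1/1, Yilmaz 1/1.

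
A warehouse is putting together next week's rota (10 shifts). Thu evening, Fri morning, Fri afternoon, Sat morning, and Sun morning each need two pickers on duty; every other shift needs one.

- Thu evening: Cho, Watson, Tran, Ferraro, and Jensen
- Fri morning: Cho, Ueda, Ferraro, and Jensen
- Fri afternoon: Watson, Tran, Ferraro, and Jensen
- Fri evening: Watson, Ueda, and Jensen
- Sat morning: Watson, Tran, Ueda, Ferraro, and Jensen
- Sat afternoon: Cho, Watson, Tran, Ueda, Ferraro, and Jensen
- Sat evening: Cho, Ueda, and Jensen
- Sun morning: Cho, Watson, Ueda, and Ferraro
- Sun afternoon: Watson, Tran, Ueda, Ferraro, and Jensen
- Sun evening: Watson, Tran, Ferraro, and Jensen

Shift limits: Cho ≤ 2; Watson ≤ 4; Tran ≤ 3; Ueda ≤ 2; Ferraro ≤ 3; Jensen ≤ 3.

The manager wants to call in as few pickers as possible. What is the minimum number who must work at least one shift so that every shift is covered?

15 slots to fill and no one can take more than 4, so at least ⌈15/4⌉ = 4 pickers are needed.
Any 4 pickers together have capacity at most 4+3+3+3 = 13 < 15 slots, so 4 can never suffice.
Cho, Watson, Tran, Ferraro, and Jensen alone can cover everything: Thu evening→Ferraro+Jensen, Fri morning→Cho+Ferraro, Fri afternoon→Tran+Jensen, Fri evening→Watson, Sat morning→Tran+Jensen, Sat afternoon→Tran, Sat evening→Cho, Sun morning→Watson+Ferraro, Sun afternoon→Watson, Sun evening→Watson.

5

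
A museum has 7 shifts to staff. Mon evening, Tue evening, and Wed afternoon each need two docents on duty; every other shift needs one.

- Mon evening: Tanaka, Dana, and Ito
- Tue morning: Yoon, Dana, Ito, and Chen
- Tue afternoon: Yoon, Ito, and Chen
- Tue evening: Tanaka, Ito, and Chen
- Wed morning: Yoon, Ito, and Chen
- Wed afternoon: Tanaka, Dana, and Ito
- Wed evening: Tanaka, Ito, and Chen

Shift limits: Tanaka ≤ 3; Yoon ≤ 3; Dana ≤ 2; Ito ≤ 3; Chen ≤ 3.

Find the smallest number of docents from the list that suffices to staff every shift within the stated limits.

4

10 slots to fill and no one can take more than 3, so at least ⌈10/3⌉ = 4 docents are needed.
Tanaka, Yoon, Dana, and Ito alone can cover everything: Mon evening→Tanaka+Dana, Tue morning→Yoon, Tue afternoon→Yoon, Tue evening→Tanaka+Ito, Wed morning→Yoon, Wed afternoon→Dana+Ito, Wed evening→Tanaka.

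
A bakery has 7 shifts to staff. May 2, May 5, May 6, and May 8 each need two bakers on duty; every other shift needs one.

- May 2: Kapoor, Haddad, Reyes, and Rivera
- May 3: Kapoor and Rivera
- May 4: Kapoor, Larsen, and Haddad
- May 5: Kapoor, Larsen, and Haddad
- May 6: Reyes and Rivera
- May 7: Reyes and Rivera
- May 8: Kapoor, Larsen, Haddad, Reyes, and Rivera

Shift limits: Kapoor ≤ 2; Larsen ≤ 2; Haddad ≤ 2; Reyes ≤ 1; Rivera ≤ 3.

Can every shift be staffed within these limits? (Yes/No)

Total capacity is 2+2+2+1+3 = 10 but 11 worker-slots are needed — infeasible.

No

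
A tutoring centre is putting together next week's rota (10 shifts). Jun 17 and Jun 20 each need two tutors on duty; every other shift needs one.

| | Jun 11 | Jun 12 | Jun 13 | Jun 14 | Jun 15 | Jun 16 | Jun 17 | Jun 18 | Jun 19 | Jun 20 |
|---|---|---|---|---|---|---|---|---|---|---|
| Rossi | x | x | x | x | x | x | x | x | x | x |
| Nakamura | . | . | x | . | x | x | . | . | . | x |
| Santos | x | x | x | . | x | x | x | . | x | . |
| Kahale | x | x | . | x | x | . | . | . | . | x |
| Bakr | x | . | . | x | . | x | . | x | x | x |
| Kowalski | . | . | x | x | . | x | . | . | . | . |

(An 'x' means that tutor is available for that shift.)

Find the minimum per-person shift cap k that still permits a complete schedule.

With 6 tutors and 12 worker-slots to fill, someone must work at least ⌈12/6⌉ = 2 shifts, so k ≥ 2.
k = 2 works: Jun 11→Kahale, Jun 12→Santos, Jun 13→Nakamura, Jun 14→Kowalski, Jun 15→Nakamura, Jun 16→Kowalski, Jun 17→Rossi+Santos, Jun 18→Rossi, Jun 19→Bakr, Jun 20→Kahale+Bakr.
Loads: Rossi 2, Nakamura 2, Santos 2, Kahale 2, Bakr 2, Kowalski 2 — all ≤ 2.

2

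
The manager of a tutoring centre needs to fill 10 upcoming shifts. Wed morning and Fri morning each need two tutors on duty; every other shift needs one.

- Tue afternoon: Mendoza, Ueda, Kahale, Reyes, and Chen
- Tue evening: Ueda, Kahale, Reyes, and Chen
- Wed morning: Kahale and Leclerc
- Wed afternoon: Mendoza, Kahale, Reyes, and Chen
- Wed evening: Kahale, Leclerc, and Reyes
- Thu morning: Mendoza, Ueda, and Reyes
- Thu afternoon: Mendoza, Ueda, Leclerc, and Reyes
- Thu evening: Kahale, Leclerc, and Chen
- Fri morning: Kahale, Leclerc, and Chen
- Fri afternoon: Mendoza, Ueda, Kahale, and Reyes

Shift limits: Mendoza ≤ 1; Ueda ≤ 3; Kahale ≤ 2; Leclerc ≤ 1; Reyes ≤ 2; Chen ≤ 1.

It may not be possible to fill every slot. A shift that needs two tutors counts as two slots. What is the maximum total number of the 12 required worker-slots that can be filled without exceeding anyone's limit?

10

Total capacity across all tutors is 1+3+2+1+2+1 = 10, and 12 slots are needed, so at most 10 can be filled.
An assignment achieving 10: Tue afternoon→Reyes, Tue evening→Ueda, Wed morning→Kahale+Leclerc, Wed afternoon→Reyes, Wed evening→Kahale, Thu morning→Mendoza, Thu afternoon→Ueda, Thu evening→Chen, Fri afternoon→Ueda.
Loads: Mendoza 1/1, Ueda 3/3, Kahale 2/2, Leclerc 1/1, Reyes 2/2, Chen 1/1.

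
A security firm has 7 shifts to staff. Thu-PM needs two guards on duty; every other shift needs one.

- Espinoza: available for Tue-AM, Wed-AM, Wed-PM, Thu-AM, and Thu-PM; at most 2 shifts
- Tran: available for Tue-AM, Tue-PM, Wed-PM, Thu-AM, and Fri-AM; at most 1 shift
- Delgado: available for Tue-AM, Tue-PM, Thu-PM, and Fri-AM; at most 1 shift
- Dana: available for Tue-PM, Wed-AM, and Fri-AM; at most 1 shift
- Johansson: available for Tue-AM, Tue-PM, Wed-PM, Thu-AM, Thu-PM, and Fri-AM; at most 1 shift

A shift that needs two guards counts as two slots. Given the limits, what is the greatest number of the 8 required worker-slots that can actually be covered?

6

Total capacity across all guards is 2+1+1+1+1 = 6, and 8 slots are needed, so at most 6 can be filled.
An assignment achieving 6: Tue-PM→Dana, Wed-AM→Espinoza, Wed-PM→Espinoza, Thu-AM→Tran, Thu-PM→Delgado+Johansson.
Loads: Espinoza 2/2, Tran 1/1, Delgado 1/1, Dana 1/1, Johansson 1/1.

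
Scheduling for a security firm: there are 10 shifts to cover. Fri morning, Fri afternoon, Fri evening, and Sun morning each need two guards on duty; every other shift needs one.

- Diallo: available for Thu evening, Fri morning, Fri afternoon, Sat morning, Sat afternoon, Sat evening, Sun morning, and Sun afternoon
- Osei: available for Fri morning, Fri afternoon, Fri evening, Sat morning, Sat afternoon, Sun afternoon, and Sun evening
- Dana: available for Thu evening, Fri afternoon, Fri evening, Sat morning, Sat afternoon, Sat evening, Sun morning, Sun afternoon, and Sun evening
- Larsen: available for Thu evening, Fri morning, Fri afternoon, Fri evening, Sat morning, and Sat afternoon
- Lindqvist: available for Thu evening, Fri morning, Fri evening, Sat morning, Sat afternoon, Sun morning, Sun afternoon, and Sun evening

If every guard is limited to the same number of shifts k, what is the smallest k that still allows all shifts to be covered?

3

With 5 guards and 14 worker-slots to fill, someone must work at least ⌈14/5⌉ = 3 shifts, so k ≥ 3.
k = 3 works: Thu evening→Diallo, Fri morning→Larsen+Lindqvist, Fri afternoon→Dana+Larsen, Fri evening→Larsen+Lindqvist, Sat morning→Osei, Sat afternoon→Dana, Sat evening→Diallo, Sun morning→Diallo+Dana, Sun afternoon→Osei, Sun evening→Osei.
Loads: Diallo 3, Osei 3, Dana 3, Larsen 3, Lindqvist 2 — all ≤ 3.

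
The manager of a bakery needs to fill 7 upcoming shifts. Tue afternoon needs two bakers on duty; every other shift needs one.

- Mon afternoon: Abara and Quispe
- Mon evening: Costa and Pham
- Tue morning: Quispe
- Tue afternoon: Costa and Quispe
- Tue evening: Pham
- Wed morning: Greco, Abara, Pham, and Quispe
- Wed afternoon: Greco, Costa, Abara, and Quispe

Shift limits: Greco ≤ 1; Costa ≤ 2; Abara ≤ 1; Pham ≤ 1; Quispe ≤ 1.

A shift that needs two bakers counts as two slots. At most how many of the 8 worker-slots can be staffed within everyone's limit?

6

Total capacity across all bakers is 1+2+1+1+1 = 6, and 8 slots are needed, so at most 6 can be filled.
An assignment achieving 6: Mon afternoon→Abara, Mon evening→Costa, Tue morning→Quispe, Tue afternoon→Costa, Tue evening→Pham, Wed morning→Greco.
Loads: Greco 1/1, Costa 2/2, Abara 1/1, Pham 1/1, Quispe 1/1.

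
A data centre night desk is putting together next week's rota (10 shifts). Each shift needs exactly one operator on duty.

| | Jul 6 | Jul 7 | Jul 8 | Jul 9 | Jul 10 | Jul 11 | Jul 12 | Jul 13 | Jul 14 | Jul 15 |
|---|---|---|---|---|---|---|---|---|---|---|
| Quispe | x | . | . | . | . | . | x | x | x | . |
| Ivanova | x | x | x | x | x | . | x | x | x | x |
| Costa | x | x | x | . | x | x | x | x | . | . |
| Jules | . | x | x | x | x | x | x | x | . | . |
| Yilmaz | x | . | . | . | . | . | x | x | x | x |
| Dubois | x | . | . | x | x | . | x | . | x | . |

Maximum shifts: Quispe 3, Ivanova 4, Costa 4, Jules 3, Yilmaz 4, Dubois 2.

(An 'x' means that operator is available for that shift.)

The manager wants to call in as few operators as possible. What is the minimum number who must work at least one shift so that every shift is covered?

3

10 slots to fill and no one can take more than 4, so at least ⌈10/4⌉ = 3 operators are needed.
Quispe, Ivanova, and Costa alone can cover everything: Jul 6→Quispe, Jul 7→Ivanova, Jul 8→Ivanova, Jul 9→Ivanova, Jul 10→Costa, Jul 11→Costa, Jul 12→Quispe, Jul 13→Costa, Jul 14→Quispe, Jul 15→Ivanova.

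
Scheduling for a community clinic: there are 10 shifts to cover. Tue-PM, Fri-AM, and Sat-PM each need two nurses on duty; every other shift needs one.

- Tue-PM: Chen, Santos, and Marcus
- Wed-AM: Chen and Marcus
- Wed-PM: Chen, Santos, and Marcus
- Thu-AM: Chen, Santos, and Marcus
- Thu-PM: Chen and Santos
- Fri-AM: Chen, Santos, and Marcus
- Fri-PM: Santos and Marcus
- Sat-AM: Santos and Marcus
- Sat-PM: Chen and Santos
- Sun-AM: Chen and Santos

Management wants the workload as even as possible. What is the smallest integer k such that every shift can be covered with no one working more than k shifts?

5

With 3 nurses and 13 worker-slots to fill, someone must work at least ⌈13/3⌉ = 5 shifts, so k ≥ 5.
k = 5 works: Tue-PM→Chen+Santos, Wed-AM→Chen, Wed-PM→Marcus, Thu-AM→Marcus, Thu-PM→Chen, Fri-AM→Santos+Marcus, Fri-PM→Santos, Sat-AM→Santos, Sat-PM→Chen+Santos, Sun-AM→Chen.
Loads: Chen 5, Santos 5, Marcus 3 — all ≤ 5.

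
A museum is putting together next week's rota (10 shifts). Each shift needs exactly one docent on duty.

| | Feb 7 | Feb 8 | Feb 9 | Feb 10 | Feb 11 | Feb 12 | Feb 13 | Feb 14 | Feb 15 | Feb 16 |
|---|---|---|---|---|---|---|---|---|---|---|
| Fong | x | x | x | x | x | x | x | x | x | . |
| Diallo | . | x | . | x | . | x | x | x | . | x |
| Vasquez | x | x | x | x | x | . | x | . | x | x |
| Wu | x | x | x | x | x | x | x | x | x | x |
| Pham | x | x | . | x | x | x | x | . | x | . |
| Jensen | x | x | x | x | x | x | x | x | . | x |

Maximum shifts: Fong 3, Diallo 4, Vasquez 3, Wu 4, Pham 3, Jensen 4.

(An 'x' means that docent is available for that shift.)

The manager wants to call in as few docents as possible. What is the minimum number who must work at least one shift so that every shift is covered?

10 slots to fill and no one can take more than 4, so at least ⌈10/4⌉ = 3 docents are needed.
Fong, Diallo, and Vasquez alone can cover everything: Feb 7→Fong, Feb 8→Diallo, Feb 9→Fong, Feb 10→Vasquez, Feb 11→Fong, Feb 12→Diallo, Feb 13→Vasquez, Feb 14→Diallo, Feb 15→Vasquez, Feb 16→Diallo.

3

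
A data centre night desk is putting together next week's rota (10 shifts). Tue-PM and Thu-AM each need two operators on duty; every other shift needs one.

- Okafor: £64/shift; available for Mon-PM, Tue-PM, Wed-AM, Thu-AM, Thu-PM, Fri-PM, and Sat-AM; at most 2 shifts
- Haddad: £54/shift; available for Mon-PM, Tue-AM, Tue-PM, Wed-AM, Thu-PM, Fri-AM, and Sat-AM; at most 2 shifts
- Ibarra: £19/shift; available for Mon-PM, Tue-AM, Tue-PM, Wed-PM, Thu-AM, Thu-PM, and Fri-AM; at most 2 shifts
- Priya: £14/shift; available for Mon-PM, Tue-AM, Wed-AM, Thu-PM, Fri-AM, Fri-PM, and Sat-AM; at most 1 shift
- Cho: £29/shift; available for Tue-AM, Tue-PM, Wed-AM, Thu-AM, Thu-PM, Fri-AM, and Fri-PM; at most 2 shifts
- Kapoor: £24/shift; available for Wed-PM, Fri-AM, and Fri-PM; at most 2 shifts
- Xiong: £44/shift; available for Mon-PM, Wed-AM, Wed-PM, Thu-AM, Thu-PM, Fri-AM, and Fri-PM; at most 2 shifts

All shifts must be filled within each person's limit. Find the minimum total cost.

£418

Picking the cheapest available operator for each shift independently would cost £213, but that ignores the shift limits.
An optimal schedule: Mon-PM→Xiong, Tue-AM→Ibarra, Tue-PM→Cho+Haddad, Wed-AM→Cho, Wed-PM→Ibarra, Thu-AM→Xiong+Okafor, Thu-PM→Haddad, Fri-AM→Kapoor, Fri-PM→Kapoor, Sat-AM→Priya.
Total: 44 + 19 + 29 + 54 + 29 + 19 + 44 + 64 + 54 + 24 + 24 + 14 = £418.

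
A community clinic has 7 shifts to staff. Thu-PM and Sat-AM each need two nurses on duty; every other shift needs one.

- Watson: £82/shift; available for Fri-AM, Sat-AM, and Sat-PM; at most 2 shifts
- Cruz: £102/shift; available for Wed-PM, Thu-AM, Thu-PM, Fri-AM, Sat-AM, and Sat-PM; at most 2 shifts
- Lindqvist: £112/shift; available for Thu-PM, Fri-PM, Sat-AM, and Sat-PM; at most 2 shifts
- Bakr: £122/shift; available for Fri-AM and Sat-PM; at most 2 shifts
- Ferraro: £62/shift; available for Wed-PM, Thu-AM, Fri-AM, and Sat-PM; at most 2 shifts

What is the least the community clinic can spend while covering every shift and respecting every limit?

Thu-PM can only be covered by Cruz and Lindqvist, so that assignment is forced.
Fri-PM can only be covered by Lindqvist, so that assignment is forced.
Picking the cheapest available nurse for each shift independently would cost £758, but that ignores the shift limits.
An optimal schedule: Wed-PM→Ferraro, Thu-AM→Ferraro, Thu-PM→Cruz+Lindqvist, Fri-AM→Watson, Fri-PM→Lindqvist, Sat-AM→Watson+Cruz, Sat-PM→Bakr.
Total: 62 + 62 + 102 + 112 + 82 + 112 + 82 + 102 + 122 = £838.

£838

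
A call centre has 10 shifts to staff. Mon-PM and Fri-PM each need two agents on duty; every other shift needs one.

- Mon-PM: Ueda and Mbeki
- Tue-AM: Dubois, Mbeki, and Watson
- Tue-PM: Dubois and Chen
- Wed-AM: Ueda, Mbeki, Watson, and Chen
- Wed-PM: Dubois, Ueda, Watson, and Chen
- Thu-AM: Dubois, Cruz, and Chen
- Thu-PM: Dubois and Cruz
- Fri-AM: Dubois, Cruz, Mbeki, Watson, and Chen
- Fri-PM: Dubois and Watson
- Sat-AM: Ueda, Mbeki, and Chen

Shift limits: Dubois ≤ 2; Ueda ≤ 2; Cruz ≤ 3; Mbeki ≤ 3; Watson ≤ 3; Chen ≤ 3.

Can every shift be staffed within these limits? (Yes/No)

Mon-PM can only be covered by Ueda and Mbeki, so that assignment is forced.
Fri-PM can only be covered by Dubois and Watson, so that assignment is forced.
One valid schedule: Mon-PM→Ueda+Mbeki, Tue-AM→Mbeki, Tue-PM→Dubois, Wed-AM→Mbeki, Wed-PM→Watson, Thu-AM→Cruz, Thu-PM→Cruz, Fri-AM→Cruz, Fri-PM→Dubois+Watson, Sat-AM→Ueda.
Loads: Dubois 2/2, Ueda 2/2, Cruz 3/3, Mbeki 3/3, Watson 2/3, Chen 0/3 — all within limits.

Yes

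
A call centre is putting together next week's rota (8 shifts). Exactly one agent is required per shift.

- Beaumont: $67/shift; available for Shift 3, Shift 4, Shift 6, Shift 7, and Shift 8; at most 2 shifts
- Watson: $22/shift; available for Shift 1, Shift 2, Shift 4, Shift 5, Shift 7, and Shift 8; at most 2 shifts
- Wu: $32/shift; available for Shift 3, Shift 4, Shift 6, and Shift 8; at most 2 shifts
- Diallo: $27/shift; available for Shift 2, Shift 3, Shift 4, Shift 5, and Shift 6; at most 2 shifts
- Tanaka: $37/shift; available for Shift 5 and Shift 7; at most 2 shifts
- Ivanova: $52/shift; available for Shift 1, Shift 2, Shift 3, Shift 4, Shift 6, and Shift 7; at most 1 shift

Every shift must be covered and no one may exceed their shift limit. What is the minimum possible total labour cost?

$236

Picking the cheapest available agent for each shift independently would cost $186, but that ignores the shift limits.
An optimal schedule: Shift 1→Watson, Shift 2→Watson, Shift 3→Diallo, Shift 4→Wu, Shift 5→Tanaka, Shift 6→Diallo, Shift 7→Tanaka, Shift 8→Wu.
Total: 22 + 22 + 27 + 32 + 37 + 27 + 37 + 32 = $236.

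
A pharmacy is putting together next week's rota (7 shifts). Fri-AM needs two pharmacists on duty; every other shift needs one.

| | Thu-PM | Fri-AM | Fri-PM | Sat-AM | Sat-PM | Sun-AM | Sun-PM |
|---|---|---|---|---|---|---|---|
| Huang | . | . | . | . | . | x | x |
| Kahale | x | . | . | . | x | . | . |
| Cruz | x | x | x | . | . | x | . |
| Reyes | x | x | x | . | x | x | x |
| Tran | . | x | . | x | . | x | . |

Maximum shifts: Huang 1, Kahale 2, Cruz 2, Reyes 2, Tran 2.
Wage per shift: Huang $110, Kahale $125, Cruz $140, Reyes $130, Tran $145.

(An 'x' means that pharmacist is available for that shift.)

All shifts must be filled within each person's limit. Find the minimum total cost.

$1045

Sat-AM can only be covered by Tran, so that assignment is forced.
Picking the cheapest available pharmacist for each shift independently would cost $1015, but that ignores the shift limits.
An optimal schedule: Thu-PM→Kahale, Fri-AM→Cruz+Reyes, Fri-PM→Cruz, Sat-AM→Tran, Sat-PM→Kahale, Sun-AM→Reyes, Sun-PM→Huang.
Total: 125 + 140 + 130 + 140 + 145 + 125 + 130 + 110 = $1045.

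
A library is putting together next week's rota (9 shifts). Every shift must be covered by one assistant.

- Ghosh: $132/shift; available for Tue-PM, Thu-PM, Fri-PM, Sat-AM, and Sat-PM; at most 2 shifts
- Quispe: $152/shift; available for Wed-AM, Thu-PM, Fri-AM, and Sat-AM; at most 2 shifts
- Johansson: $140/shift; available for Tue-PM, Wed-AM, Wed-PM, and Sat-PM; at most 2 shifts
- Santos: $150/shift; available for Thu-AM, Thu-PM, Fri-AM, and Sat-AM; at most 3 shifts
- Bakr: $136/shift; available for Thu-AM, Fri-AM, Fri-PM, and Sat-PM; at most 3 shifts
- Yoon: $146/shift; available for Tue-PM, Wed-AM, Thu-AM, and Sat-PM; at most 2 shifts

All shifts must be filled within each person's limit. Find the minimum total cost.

$1244

Wed-PM can only be covered by Johansson, so that assignment is forced.
Picking the cheapest available assistant for each shift independently would cost $1212, but that ignores the shift limits.
An optimal schedule: Tue-PM→Johansson, Wed-AM→Yoon, Wed-PM→Johansson, Thu-AM→Bakr, Thu-PM→Ghosh, Fri-AM→Bakr, Fri-PM→Bakr, Sat-AM→Ghosh, Sat-PM→Yoon.
Total: 140 + 146 + 140 + 136 + 132 + 136 + 136 + 132 + 146 = $1244.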